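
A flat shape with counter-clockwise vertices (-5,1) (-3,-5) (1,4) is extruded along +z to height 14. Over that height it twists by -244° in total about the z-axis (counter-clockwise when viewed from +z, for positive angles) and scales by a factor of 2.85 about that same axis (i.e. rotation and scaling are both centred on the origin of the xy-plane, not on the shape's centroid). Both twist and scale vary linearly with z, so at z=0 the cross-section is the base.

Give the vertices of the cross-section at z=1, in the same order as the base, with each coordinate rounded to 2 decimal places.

Cross-section at z=1: (-5.06,2.78) (-4.94,-4.38) (2.44,3.98)

t = z/height = 1/14 = 0.0714286
s = 1 + (scale-1)·z/height = 1 + (2.85-1)·1/14 = 1.132143
θ = twist·z/height = -244°·1/14 = -17.4286° = -0.304186 rad
cos θ = 0.954091, sin θ = -0.299517 (intermediates below are computed at full precision and shown rounded to 5 d.p.)
v1: (-5,1) → rotate → (-4.47094,2.45167) → ×s → (-5.06174,2.77565) → (-5.06,2.78)
v2: (-3,-5) → rotate → (-4.35986,-3.87191) → ×s → (-4.93598,-4.38355) → (-4.94,-4.38)
v3: (1,4) → rotate → (2.15216,3.51685) → ×s → (2.43655,3.98157) → (2.44,3.98)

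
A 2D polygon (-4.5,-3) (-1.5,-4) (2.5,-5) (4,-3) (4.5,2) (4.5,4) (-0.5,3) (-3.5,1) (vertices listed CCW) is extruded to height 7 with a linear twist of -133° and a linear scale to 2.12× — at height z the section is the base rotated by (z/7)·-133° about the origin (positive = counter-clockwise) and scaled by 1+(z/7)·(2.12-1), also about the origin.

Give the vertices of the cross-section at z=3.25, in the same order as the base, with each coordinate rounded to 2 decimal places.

Cross-section at z=3.25: (-7.25,3.87) (-6.43,-0.87) (-4.90,-6.94) (-1.14,-7.51) (5.92,-4.59) (8.59,-3.15) (3.66,2.83) (-1.18,5.41)

t = z/height = 3.25/7 = 0.464286
s = 1 + (scale-1)·z/height = 1 + (2.12-1)·3.25/7 = 1.520000
θ = twist·z/height = -133°·3.25/7 = -61.7500° = -1.077741 rad
cos θ = 0.473320, sin θ = -0.880891 (intermediates below are computed at full precision and shown rounded to 5 d.p.)
v1: (-4.5,-3) → rotate → (-4.77261,2.54405) → ×s → (-7.25437,3.86695) → (-7.25,3.87)
v2: (-1.5,-4) → rotate → (-4.23354,-0.57194) → ×s → (-6.43498,-0.86935) → (-6.43,-0.87)
v3: (2.5,-5) → rotate → (-3.22115,-4.56883) → ×s → (-4.89615,-6.94461) → (-4.90,-6.94)
v4: (4,-3) → rotate → (-0.74939,-4.94352) → ×s → (-1.13908,-7.51415) → (-1.14,-7.51)
v5: (4.5,2) → rotate → (3.89172,-3.01737) → ×s → (5.91541,-4.58640) → (5.92,-4.59)
v6: (4.5,4) → rotate → (5.65350,-2.07073) → ×s → (8.59332,-3.14751) → (8.59,-3.15)
v7: (-0.5,3) → rotate → (2.40601,1.86040) → ×s → (3.65714,2.82781) → (3.66,2.83)
v8: (-3.5,1) → rotate → (-0.77573,3.55644) → ×s → (-1.17911,5.40578) → (-1.18,5.41)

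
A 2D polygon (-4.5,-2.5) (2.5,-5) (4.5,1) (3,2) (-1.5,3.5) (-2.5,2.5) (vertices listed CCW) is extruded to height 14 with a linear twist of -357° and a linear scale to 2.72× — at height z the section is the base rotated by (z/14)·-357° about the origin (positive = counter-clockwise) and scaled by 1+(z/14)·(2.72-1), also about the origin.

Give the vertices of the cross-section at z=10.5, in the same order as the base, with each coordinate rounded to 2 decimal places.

Cross-section at z=10.5: (6.13,-10.07) (11.22,6.17) (-2.69,10.21) (-4.85,6.68) (-7.87,-3.75) (-5.50,-5.95)

t = z/height = 10.5/14 = 0.75
s = 1 + (scale-1)·z/height = 1 + (2.72-1)·10.5/14 = 2.290000
θ = twist·z/height = -357°·10.5/14 = -267.7500° = -4.673119 rad
cos θ = -0.039260, sin θ = 0.999229 (intermediates below are computed at full precision and shown rounded to 5 d.p.)
v1: (-4.5,-2.5) → rotate → (2.67474,-4.39838) → ×s → (6.12516,-10.07229) → (6.13,-10.07)
v2: (2.5,-5) → rotate → (4.89800,2.69437) → ×s → (11.21641,6.17011) → (11.22,6.17)
v3: (4.5,1) → rotate → (-1.17590,4.45727) → ×s → (-2.69281,10.20715) → (-2.69,10.21)
v4: (3,2) → rotate → (-2.11624,2.91917) → ×s → (-4.84618,6.68489) → (-4.85,6.68)
v5: (-1.5,3.5) → rotate → (-3.43841,-1.63625) → ×s → (-7.87396,-3.74702) → (-7.87,-3.75)
v6: (-2.5,2.5) → rotate → (-2.39992,-2.59622) → ×s → (-5.49582,-5.94535) → (-5.50,-5.95)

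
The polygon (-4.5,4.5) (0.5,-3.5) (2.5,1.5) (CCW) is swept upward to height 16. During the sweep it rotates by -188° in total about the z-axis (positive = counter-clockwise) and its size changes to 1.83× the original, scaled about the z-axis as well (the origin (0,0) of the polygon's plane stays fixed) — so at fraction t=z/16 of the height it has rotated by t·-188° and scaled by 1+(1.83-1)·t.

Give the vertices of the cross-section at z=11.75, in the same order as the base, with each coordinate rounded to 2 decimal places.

Cross-section at z=11.75: (10.23,-0.55) (-4.36,3.65) (-1.38,-4.49)

t = z/height = 11.75/16 = 0.734375
s = 1 + (scale-1)·z/height = 1 + (1.83-1)·11.75/16 = 1.609531
θ = twist·z/height = -188°·11.75/16 = -138.0625° = -2.409645 rad
cos θ = -0.743874, sin θ = -0.668320 (intermediates below are computed at full precision and shown rounded to 5 d.p.)
v1: (-4.5,4.5) → rotate → (6.35487,-0.34000) → ×s → (10.22837,-0.54723) → (10.23,-0.55)
v2: (0.5,-3.5) → rotate → (-2.71106,2.26940) → ×s → (-4.36353,3.65267) → (-4.36,3.65)
v3: (2.5,1.5) → rotate → (-0.85721,-2.78661) → ×s → (-1.37970,-4.48514) → (-1.38,-4.49)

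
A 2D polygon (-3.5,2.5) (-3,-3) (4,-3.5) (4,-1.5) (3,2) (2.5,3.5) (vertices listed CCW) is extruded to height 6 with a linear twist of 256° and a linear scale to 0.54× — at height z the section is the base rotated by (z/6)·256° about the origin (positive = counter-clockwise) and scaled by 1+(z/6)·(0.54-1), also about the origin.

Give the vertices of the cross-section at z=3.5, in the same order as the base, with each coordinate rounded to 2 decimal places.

Cross-section at z=3.5: (1.27,-2.88) (3.01,0.77) (-1.21,3.70) (-1.96,2.44) (-2.63,-0.14) (-2.88,-1.27)

t = z/height = 3.5/6 = 0.583333
s = 1 + (scale-1)·z/height = 1 + (0.54-1)·3.5/6 = 0.731667
θ = twist·z/height = 256°·3.5/6 = 149.3333° = 2.606358 rad
cos θ = -0.860149, sin θ = 0.510043 (intermediates below are computed at full precision and shown rounded to 5 d.p.)
v1: (-3.5,2.5) → rotate → (1.73542,-3.93552) → ×s → (1.26975,-2.87949) → (1.27,-2.88)
v2: (-3,-3) → rotate → (4.11058,1.05032) → ×s → (3.00757,0.76848) → (3.01,0.77)
v3: (4,-3.5) → rotate → (-1.65545,5.05069) → ×s → (-1.21124,3.69542) → (-1.21,3.70)
v4: (4,-1.5) → rotate → (-2.67553,3.33039) → ×s → (-1.95760,2.43674) → (-1.96,2.44)
v5: (3,2) → rotate → (-3.60053,-0.19017) → ×s → (-2.63439,-0.13914) → (-2.63,-0.14)
v6: (2.5,3.5) → rotate → (-3.93552,-1.73542) → ×s → (-2.87949,-1.26975) → (-2.88,-1.27)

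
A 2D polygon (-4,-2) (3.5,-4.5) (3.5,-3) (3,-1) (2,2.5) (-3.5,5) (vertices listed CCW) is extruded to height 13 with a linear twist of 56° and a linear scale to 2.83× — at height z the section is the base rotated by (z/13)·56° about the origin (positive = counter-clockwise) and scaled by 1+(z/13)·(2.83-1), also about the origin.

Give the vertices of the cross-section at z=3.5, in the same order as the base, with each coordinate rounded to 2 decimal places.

Cross-section at z=3.5: (-4.99,-4.44) (6.79,-5.13) (6.21,-2.96) (4.71,-0.28) (1.91,4.38) (-6.99,5.85)

t = z/height = 3.5/13 = 0.269231
s = 1 + (scale-1)·z/height = 1 + (2.83-1)·3.5/13 = 1.492692
θ = twist·z/height = 56°·3.5/13 = 15.0769° = 0.263142 rad
cos θ = 0.965577, sin θ = 0.260116 (intermediates below are computed at full precision and shown rounded to 5 d.p.)
v1: (-4,-2) → rotate → (-3.34208,-2.97162) → ×s → (-4.98870,-4.43571) → (-4.99,-4.44)
v2: (3.5,-4.5) → rotate → (4.55004,-3.43469) → ×s → (6.79181,-5.12694) → (6.79,-5.13)
v3: (3.5,-3) → rotate → (4.15987,-1.98633) → ×s → (6.20940,-2.96498) → (6.21,-2.96)
v4: (3,-1) → rotate → (3.15685,-0.18523) → ×s → (4.71220,-0.27649) → (4.71,-0.28)
v5: (2,2.5) → rotate → (1.28087,2.93417) → ×s → (1.91194,4.37982) → (1.91,4.38)
v6: (-3.5,5) → rotate → (-4.68010,3.91748) → ×s → (-6.98595,5.84760) → (-6.99,5.85)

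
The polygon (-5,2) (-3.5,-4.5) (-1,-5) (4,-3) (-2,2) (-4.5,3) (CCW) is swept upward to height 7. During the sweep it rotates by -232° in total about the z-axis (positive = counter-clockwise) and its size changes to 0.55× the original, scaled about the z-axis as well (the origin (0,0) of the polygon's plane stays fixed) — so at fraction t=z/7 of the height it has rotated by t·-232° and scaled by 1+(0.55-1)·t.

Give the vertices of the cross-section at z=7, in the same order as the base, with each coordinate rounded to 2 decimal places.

t = z/height = 7/7 = 1
s = 1 + (scale-1)·z/height = 1 + (0.55-1)·7/7 = 0.550000
θ = twist·z/height = -232°·7/7 = -232.0000° = -4.049164 rad
cos θ = -0.615661, sin θ = 0.788011 (intermediates below are computed at full precision and shown rounded to 5 d.p.)
v1: (-5,2) → rotate → (1.50229,-5.17138) → ×s → (0.82626,-2.84426) → (0.83,-2.84)
v2: (-3.5,-4.5) → rotate → (5.70086,0.01244) → ×s → (3.13547,0.00684) → (3.14,0.01)
v3: (-1,-5) → rotate → (4.55572,2.29030) → ×s → (2.50564,1.25966) → (2.51,1.26)
v4: (4,-3) → rotate → (-0.09861,4.99903) → ×s → (-0.05424,2.74947) → (-0.05,2.75)
v5: (-2,2) → rotate → (-0.34470,-2.80734) → ×s → (-0.18958,-1.54404) → (-0.19,-1.54)
v6: (-4.5,3) → rotate → (0.40644,-5.39303) → ×s → (0.22354,-2.96617) → (0.22,-2.97)

Cross-section at z=7: (0.83,-2.84) (3.14,0.01) (2.51,1.26) (-0.05,2.75) (-0.19,-1.54) (0.22,-2.97)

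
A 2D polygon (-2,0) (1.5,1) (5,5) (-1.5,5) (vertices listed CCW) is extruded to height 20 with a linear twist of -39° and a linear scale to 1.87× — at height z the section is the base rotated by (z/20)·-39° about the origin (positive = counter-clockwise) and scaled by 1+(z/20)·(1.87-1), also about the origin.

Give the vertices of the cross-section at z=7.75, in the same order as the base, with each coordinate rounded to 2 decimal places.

Cross-section at z=7.75: (-2.58,0.70) (2.28,0.77) (8.20,4.71) (-0.19,6.98)

t = z/height = 7.75/20 = 0.3875
s = 1 + (scale-1)·z/height = 1 + (1.87-1)·7.75/20 = 1.337125
θ = twist·z/height = -39°·7.75/20 = -15.1125° = -0.263763 rad
cos θ = 0.965416, sin θ = -0.260715 (intermediates below are computed at full precision and shown rounded to 5 d.p.)
v1: (-2,0) → rotate → (-1.93083,0.52143) → ×s → (-2.58176,0.69722) → (-2.58,0.70)
v2: (1.5,1) → rotate → (1.70884,0.57434) → ×s → (2.28493,0.76797) → (2.28,0.77)
v3: (5,5) → rotate → (6.13065,3.52350) → ×s → (8.19745,4.71136) → (8.20,4.71)
v4: (-1.5,5) → rotate → (-0.14455,5.21815) → ×s → (-0.19328,6.97732) → (-0.19,6.98)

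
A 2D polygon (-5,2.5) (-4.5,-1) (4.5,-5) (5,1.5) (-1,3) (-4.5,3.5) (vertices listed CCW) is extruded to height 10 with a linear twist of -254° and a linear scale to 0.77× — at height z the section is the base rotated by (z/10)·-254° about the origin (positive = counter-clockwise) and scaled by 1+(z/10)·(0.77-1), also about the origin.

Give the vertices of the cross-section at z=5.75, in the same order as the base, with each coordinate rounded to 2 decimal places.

t = z/height = 5.75/10 = 0.575
s = 1 + (scale-1)·z/height = 1 + (0.77-1)·5.75/10 = 0.867750
θ = twist·z/height = -254°·5.75/10 = -146.0500° = -2.549053 rad
cos θ = -0.829525, sin θ = -0.558469 (intermediates below are computed at full precision and shown rounded to 5 d.p.)
v1: (-5,2.5) → rotate → (5.54380,0.71853) → ×s → (4.81063,0.62351) → (4.81,0.62)
v2: (-4.5,-1) → rotate → (3.17439,3.34264) → ×s → (2.75458,2.90057) → (2.75,2.90)
v3: (4.5,-5) → rotate → (-6.52521,1.63451) → ×s → (-5.66225,1.41835) → (-5.66,1.42)
v4: (5,1.5) → rotate → (-3.30992,-4.03663) → ×s → (-2.87219,-3.50279) → (-2.87,-3.50)
v5: (-1,3) → rotate → (2.50493,-1.93011) → ×s → (2.17366,-1.67485) → (2.17,-1.67)
v6: (-4.5,3.5) → rotate → (5.68751,-0.39023) → ×s → (4.93533,-0.33862) → (4.94,-0.34)

Cross-section at z=5.75: (4.81,0.62) (2.75,2.90) (-5.66,1.42) (-2.87,-3.50) (2.17,-1.67) (4.94,-0.34)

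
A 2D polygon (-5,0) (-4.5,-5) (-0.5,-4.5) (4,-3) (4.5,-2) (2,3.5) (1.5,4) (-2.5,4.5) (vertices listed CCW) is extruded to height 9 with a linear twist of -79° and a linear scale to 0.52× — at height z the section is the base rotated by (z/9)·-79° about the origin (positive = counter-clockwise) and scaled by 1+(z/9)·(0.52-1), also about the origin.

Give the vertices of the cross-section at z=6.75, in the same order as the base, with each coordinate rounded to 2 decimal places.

t = z/height = 6.75/9 = 0.75
s = 1 + (scale-1)·z/height = 1 + (0.52-1)·6.75/9 = 0.640000
θ = twist·z/height = -79°·6.75/9 = -59.2500° = -1.034108 rad
cos θ = 0.511293, sin θ = -0.859406 (intermediates below are computed at full precision and shown rounded to 5 d.p.)
v1: (-5,0) → rotate → (-2.55647,4.29703) → ×s → (-1.63614,2.75010) → (-1.64,2.75)
v2: (-4.5,-5) → rotate → (-6.59785,1.31086) → ×s → (-4.22262,0.83895) → (-4.22,0.84)
v3: (-0.5,-4.5) → rotate → (-4.12298,-1.87112) → ×s → (-2.63870,-1.19751) → (-2.64,-1.20)
v4: (4,-3) → rotate → (-0.53305,-4.97150) → ×s → (-0.34115,-3.18176) → (-0.34,-3.18)
v5: (4.5,-2) → rotate → (0.58201,-4.88992) → ×s → (0.37248,-3.12955) → (0.37,-3.13)
v6: (2,3.5) → rotate → (4.03051,0.07071) → ×s → (2.57953,0.04526) → (2.58,0.05)
v7: (1.5,4) → rotate → (4.20457,0.75606) → ×s → (2.69092,0.48388) → (2.69,0.48)
v8: (-2.5,4.5) → rotate → (2.58910,4.44933) → ×s → (1.65702,2.84757) → (1.66,2.85)

Cross-section at z=6.75: (-1.64,2.75) (-4.22,0.84) (-2.64,-1.20) (-0.34,-3.18) (0.37,-3.13) (2.58,0.05) (2.69,0.48) (1.66,2.85)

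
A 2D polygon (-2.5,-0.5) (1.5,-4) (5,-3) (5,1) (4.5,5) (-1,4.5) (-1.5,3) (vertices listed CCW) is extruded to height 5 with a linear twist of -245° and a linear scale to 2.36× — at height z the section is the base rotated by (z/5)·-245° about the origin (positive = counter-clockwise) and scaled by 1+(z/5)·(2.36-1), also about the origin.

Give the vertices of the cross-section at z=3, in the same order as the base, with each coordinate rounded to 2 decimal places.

Cross-section at z=3: (3.31,3.23) (-6.24,4.61) (-10.58,-0.38) (-6.63,-6.47) (-1.91,-12.07) (5.97,-5.86) (5.25,-3.09)

t = z/height = 3/5 = 0.6
s = 1 + (scale-1)·z/height = 1 + (2.36-1)·3/5 = 1.816000
θ = twist·z/height = -245°·3/5 = -147.0000° = -2.565634 rad
cos θ = -0.838671, sin θ = -0.544639 (intermediates below are computed at full precision and shown rounded to 5 d.p.)
v1: (-2.5,-0.5) → rotate → (1.82436,1.78093) → ×s → (3.31303,3.23417) → (3.31,3.23)
v2: (1.5,-4) → rotate → (-3.43656,2.53772) → ×s → (-6.24080,4.60851) → (-6.24,4.61)
v3: (5,-3) → rotate → (-5.82727,-0.20718) → ×s → (-10.58232,-0.37625) → (-10.58,-0.38)
v4: (5,1) → rotate → (-3.64871,-3.56187) → ×s → (-6.62606,-6.46835) → (-6.63,-6.47)
v5: (4.5,5) → rotate → (-1.05082,-6.64423) → ×s → (-1.90829,-12.06592) → (-1.91,-12.07)
v6: (-1,4.5) → rotate → (3.28955,-3.22938) → ×s → (5.97382,-5.86455) → (5.97,-5.86)
v7: (-1.5,3) → rotate → (2.89192,-1.69905) → ×s → (5.25173,-3.08548) → (5.25,-3.09)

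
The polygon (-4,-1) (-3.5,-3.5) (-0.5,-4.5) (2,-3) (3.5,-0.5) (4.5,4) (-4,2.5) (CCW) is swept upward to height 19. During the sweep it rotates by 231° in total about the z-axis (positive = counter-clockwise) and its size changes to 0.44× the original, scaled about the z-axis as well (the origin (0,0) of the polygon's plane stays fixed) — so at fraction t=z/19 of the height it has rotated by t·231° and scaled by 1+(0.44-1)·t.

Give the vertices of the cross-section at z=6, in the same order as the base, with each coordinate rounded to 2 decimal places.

t = z/height = 6/19 = 0.315789
s = 1 + (scale-1)·z/height = 1 + (0.44-1)·6/19 = 0.823158
θ = twist·z/height = 231°·6/19 = 72.9474° = 1.273172 rad
cos θ = 0.293250, sin θ = 0.956036 (intermediates below are computed at full precision and shown rounded to 5 d.p.)
v1: (-4,-1) → rotate → (-0.21696,-4.11739) → ×s → (-0.17860,-3.38926) → (-0.18,-3.39)
v2: (-3.5,-3.5) → rotate → (2.31975,-4.37250) → ×s → (1.90952,-3.59926) → (1.91,-3.60)
v3: (-0.5,-4.5) → rotate → (4.15554,-1.79764) → ×s → (3.42066,-1.47974) → (3.42,-1.48)
v4: (2,-3) → rotate → (3.45461,1.03232) → ×s → (2.84369,0.84976) → (2.84,0.85)
v5: (3.5,-0.5) → rotate → (1.50439,3.19950) → ×s → (1.23835,2.63369) → (1.24,2.63)
v6: (4.5,4) → rotate → (-2.50452,5.47516) → ×s → (-2.06161,4.50692) → (-2.06,4.51)
v7: (-4,2.5) → rotate → (-3.56309,-3.09102) → ×s → (-2.93299,-2.54440) → (-2.93,-2.54)

Cross-section at z=6: (-0.18,-3.39) (1.91,-3.60) (3.42,-1.48) (2.84,0.85) (1.24,2.63) (-2.06,4.51) (-2.93,-2.54)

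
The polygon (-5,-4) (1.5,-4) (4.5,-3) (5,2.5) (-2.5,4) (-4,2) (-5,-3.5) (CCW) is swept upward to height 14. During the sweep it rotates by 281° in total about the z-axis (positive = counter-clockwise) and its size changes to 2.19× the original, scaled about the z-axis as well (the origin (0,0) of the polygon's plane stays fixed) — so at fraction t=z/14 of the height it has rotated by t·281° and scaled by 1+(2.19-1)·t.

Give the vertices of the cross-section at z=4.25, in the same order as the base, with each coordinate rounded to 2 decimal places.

t = z/height = 4.25/14 = 0.303571
s = 1 + (scale-1)·z/height = 1 + (2.19-1)·4.25/14 = 1.361250
θ = twist·z/height = 281°·4.25/14 = 85.3036° = 1.488828 rad
cos θ = 0.081876, sin θ = 0.996642 (intermediates below are computed at full precision and shown rounded to 5 d.p.)
v1: (-5,-4) → rotate → (3.57719,-5.31072) → ×s → (4.86945,-7.22921) → (4.87,-7.23)
v2: (1.5,-4) → rotate → (4.10938,1.16746) → ×s → (5.59390,1.58920) → (5.59,1.59)
v3: (4.5,-3) → rotate → (3.35837,4.23926) → ×s → (4.57158,5.77070) → (4.57,5.77)
v4: (5,2.5) → rotate → (-2.08222,5.18790) → ×s → (-2.83443,7.06203) → (-2.83,7.06)
v5: (-2.5,4) → rotate → (-4.19126,-2.16410) → ×s → (-5.70535,-2.94588) → (-5.71,-2.95)
v6: (-4,2) → rotate → (-2.32079,-3.82282) → ×s → (-3.15918,-5.20381) → (-3.16,-5.20)
v7: (-5,-3.5) → rotate → (3.07887,-5.26978) → ×s → (4.19111,-7.17349) → (4.19,-7.17)

Cross-section at z=4.25: (4.87,-7.23) (5.59,1.59) (4.57,5.77) (-2.83,7.06) (-5.71,-2.95) (-3.16,-5.20) (4.19,-7.17)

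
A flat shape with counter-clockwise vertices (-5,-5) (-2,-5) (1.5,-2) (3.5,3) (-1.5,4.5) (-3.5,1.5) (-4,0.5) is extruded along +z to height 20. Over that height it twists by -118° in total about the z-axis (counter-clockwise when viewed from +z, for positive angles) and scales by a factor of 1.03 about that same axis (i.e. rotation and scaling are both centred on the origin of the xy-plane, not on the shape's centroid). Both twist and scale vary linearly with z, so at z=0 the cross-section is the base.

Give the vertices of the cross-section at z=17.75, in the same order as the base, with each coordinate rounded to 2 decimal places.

Cross-section at z=17.75: (-3.66,6.27) (-4.44,3.29) (-2.38,-0.97) (2.07,-4.26) (4.86,0.32) (2.40,3.08) (1.54,3.84)

t = z/height = 17.75/20 = 0.8875
s = 1 + (scale-1)·z/height = 1 + (1.03-1)·17.75/20 = 1.026625
θ = twist·z/height = -118°·17.75/20 = -104.7250° = -1.827796 rad
cos θ = -0.254180, sin θ = -0.967157 (intermediates below are computed at full precision and shown rounded to 5 d.p.)
v1: (-5,-5) → rotate → (-3.56488,6.10668) → ×s → (-3.65980,6.26928) → (-3.66,6.27)
v2: (-2,-5) → rotate → (-4.32742,3.20521) → ×s → (-4.44264,3.29055) → (-4.44,3.29)
v3: (1.5,-2) → rotate → (-2.31558,-0.94238) → ×s → (-2.37724,-0.96747) → (-2.38,-0.97)
v4: (3.5,3) → rotate → (2.01184,-4.14759) → ×s → (2.06541,-4.25802) → (2.07,-4.26)
v5: (-1.5,4.5) → rotate → (4.73348,0.30693) → ×s → (4.85950,0.31510) → (4.86,0.32)
v6: (-3.5,1.5) → rotate → (2.34037,3.00378) → ×s → (2.40268,3.08375) → (2.40,3.08)
v7: (-4,0.5) → rotate → (1.50030,3.74154) → ×s → (1.54024,3.84116) → (1.54,3.84)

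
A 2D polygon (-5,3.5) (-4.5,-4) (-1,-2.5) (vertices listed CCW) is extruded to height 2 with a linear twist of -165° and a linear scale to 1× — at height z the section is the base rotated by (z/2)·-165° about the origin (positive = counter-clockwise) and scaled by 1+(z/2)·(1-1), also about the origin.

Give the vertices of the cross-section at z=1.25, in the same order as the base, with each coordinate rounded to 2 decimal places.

t = z/height = 1.25/2 = 0.625
s = 1 + (scale-1)·z/height = 1 + (1-1)·1.25/2 = 1.000000
θ = twist·z/height = -165°·1.25/2 = -103.1250° = -1.799871 rad
cos θ = -0.227076, sin θ = -0.973877 (intermediates below are computed at full precision and shown rounded to 5 d.p.)
v1: (-5,3.5) → rotate → (4.54395,4.07462) → ×s → (4.54395,4.07462) → (4.54,4.07)
v2: (-4.5,-4) → rotate → (-2.87366,5.29075) → ×s → (-2.87366,5.29075) → (-2.87,5.29)
v3: (-1,-2.5) → rotate → (-2.20762,1.54157) → ×s → (-2.20762,1.54157) → (-2.21,1.54)

Cross-section at z=1.25: (4.54,4.07) (-2.87,5.29) (-2.21,1.54)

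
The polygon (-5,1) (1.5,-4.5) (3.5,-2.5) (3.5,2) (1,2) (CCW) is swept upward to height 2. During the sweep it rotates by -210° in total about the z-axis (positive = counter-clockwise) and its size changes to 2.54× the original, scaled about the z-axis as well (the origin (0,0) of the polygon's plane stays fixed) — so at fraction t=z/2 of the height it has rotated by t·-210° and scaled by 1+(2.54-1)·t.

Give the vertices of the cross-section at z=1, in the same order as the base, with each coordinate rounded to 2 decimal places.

t = z/height = 1/2 = 0.5
s = 1 + (scale-1)·z/height = 1 + (2.54-1)·1/2 = 1.770000
θ = twist·z/height = -210°·1/2 = -105.0000° = -1.832596 rad
cos θ = -0.258819, sin θ = -0.965926 (intermediates below are computed at full precision and shown rounded to 5 d.p.)
v1: (-5,1) → rotate → (2.26002,4.57081) → ×s → (4.00024,8.09033) → (4.00,8.09)
v2: (1.5,-4.5) → rotate → (-4.73489,-0.28420) → ×s → (-8.38076,-0.50304) → (-8.38,-0.50)
v3: (3.5,-2.5) → rotate → (-3.32068,-2.73369) → ×s → (-5.87761,-4.83864) → (-5.88,-4.84)
v4: (3.5,2) → rotate → (1.02598,-3.89838) → ×s → (1.81599,-6.90013) → (1.82,-6.90)
v5: (1,2) → rotate → (1.67303,-1.48356) → ×s → (2.96127,-2.62591) → (2.96,-2.63)

Cross-section at z=1: (4.00,8.09) (-8.38,-0.50) (-5.88,-4.84) (1.82,-6.90) (2.96,-2.63)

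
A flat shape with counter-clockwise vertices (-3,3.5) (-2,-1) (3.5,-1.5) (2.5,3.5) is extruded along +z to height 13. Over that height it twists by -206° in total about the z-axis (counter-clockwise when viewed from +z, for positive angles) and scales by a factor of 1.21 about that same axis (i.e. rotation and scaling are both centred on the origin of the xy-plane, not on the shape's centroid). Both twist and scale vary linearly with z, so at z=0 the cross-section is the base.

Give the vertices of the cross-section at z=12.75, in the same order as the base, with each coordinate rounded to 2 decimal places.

Cross-section at z=12.75: (1.77,-5.27) (2.69,0.21) (-3.23,3.26) (-4.38,-2.78)

t = z/height = 12.75/13 = 0.980769
s = 1 + (scale-1)·z/height = 1 + (1.21-1)·12.75/13 = 1.205962
θ = twist·z/height = -206°·12.75/13 = -202.0385° = -3.526236 rad
cos θ = -0.926932, sin θ = 0.375229 (intermediates below are computed at full precision and shown rounded to 5 d.p.)
v1: (-3,3.5) → rotate → (1.46750,-4.36995) → ×s → (1.76974,-5.26999) → (1.77,-5.27)
v2: (-2,-1) → rotate → (2.22909,0.17647) → ×s → (2.68820,0.21282) → (2.69,0.21)
v3: (3.5,-1.5) → rotate → (-2.68142,2.70370) → ×s → (-3.23369,3.26056) → (-3.23,3.26)
v4: (2.5,3.5) → rotate → (-3.63063,-2.30619) → ×s → (-4.37840,-2.78118) → (-4.38,-2.78)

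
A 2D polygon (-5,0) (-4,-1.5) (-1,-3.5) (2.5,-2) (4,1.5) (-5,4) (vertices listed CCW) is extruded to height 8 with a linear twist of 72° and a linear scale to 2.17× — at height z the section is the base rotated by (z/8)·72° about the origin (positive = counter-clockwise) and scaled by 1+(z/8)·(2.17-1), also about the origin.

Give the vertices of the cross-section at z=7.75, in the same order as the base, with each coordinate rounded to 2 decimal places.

Cross-section at z=7.75: (-3.69,-10.01) (0.05,-9.11) (6.27,-4.59) (5.85,3.53) (-0.05,9.11) (-11.70,-7.05)

t = z/height = 7.75/8 = 0.96875
s = 1 + (scale-1)·z/height = 1 + (2.17-1)·7.75/8 = 2.133438
θ = twist·z/height = 72°·7.75/8 = 69.7500° = 1.217367 rad
cos θ = 0.346117, sin θ = 0.938191 (intermediates below are computed at full precision and shown rounded to 5 d.p.)
v1: (-5,0) → rotate → (-1.73059,-4.69096) → ×s → (-3.69210,-10.00786) → (-3.69,-10.01)
v2: (-4,-1.5) → rotate → (0.02282,-4.27194) → ×s → (0.04868,-9.11392) → (0.05,-9.11)
v3: (-1,-3.5) → rotate → (2.93755,-2.14960) → ×s → (6.26708,-4.58604) → (6.27,-4.59)
v4: (2.5,-2) → rotate → (2.74168,1.65324) → ×s → (5.84919,3.52709) → (5.85,3.53)
v5: (4,1.5) → rotate → (-0.02282,4.27194) → ×s → (-0.04868,9.11392) → (-0.05,9.11)
v6: (-5,4) → rotate → (-5.48335,-3.30649) → ×s → (-11.69839,-7.05419) → (-11.70,-7.05)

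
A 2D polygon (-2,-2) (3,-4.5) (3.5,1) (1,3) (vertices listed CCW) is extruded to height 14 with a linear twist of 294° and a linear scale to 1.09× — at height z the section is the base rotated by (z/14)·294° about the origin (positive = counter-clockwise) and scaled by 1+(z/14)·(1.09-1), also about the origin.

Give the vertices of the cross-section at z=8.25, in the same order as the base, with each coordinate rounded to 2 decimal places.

Cross-section at z=8.25: (2.34,1.84) (-2.58,5.08) (-3.78,-0.61) (-1.42,-3.01)

t = z/height = 8.25/14 = 0.589286
s = 1 + (scale-1)·z/height = 1 + (1.09-1)·8.25/14 = 1.053036
θ = twist·z/height = 294°·8.25/14 = 173.2500° = 3.023783 rad
cos θ = -0.993068, sin θ = 0.117537 (intermediates below are computed at full precision and shown rounded to 5 d.p.)
v1: (-2,-2) → rotate → (2.22121,1.75106) → ×s → (2.33902,1.84393) → (2.34,1.84)
v2: (3,-4.5) → rotate → (-2.45029,4.82142) → ×s → (-2.58024,5.07713) → (-2.58,5.08)
v3: (3.5,1) → rotate → (-3.59328,-0.58169) → ×s → (-3.78385,-0.61254) → (-3.78,-0.61)
v4: (1,3) → rotate → (-1.34568,-2.86167) → ×s → (-1.41705,-3.01344) → (-1.42,-3.01)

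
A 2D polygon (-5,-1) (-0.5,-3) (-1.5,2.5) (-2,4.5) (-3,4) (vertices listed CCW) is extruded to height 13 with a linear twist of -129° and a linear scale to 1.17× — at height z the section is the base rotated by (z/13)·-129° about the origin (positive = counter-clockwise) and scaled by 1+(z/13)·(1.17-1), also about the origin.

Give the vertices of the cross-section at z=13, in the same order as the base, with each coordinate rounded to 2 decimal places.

t = z/height = 13/13 = 1
s = 1 + (scale-1)·z/height = 1 + (1.17-1)·13/13 = 1.170000
θ = twist·z/height = -129°·13/13 = -129.0000° = -2.251475 rad
cos θ = -0.629320, sin θ = -0.777146 (intermediates below are computed at full precision and shown rounded to 5 d.p.)
v1: (-5,-1) → rotate → (2.36946,4.51505) → ×s → (2.77226,5.28261) → (2.77,5.28)
v2: (-0.5,-3) → rotate → (-2.01678,2.27653) → ×s → (-2.35963,2.66354) → (-2.36,2.66)
v3: (-1.5,2.5) → rotate → (2.88685,-0.40758) → ×s → (3.37761,-0.47687) → (3.38,-0.48)
v4: (-2,4.5) → rotate → (4.75580,-1.27765) → ×s → (5.56428,-1.49485) → (5.56,-1.49)
v5: (-3,4) → rotate → (4.99655,-0.18584) → ×s → (5.84596,-0.21744) → (5.85,-0.22)

Cross-section at z=13: (2.77,5.28) (-2.36,2.66) (3.38,-0.48) (5.56,-1.49) (5.85,-0.22)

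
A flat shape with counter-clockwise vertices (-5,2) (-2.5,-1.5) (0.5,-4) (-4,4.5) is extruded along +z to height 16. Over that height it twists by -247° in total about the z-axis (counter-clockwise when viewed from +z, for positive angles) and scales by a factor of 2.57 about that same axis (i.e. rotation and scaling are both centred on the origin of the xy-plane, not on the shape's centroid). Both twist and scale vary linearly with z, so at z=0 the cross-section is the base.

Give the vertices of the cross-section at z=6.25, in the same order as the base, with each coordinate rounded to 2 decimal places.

t = z/height = 6.25/16 = 0.390625
s = 1 + (scale-1)·z/height = 1 + (2.57-1)·6.25/16 = 1.613281
θ = twist·z/height = -247°·6.25/16 = -96.4844° = -1.683970 rad
cos θ = -0.112932, sin θ = -0.993603 (intermediates below are computed at full precision and shown rounded to 5 d.p.)
v1: (-5,2) → rotate → (2.55187,4.74215) → ×s → (4.11688,7.65042) → (4.12,7.65)
v2: (-2.5,-1.5) → rotate → (-1.20807,2.65341) → ×s → (-1.94896,4.28069) → (-1.95,4.28)
v3: (0.5,-4) → rotate → (-4.03088,-0.04507) → ×s → (-6.50294,-0.07271) → (-6.50,-0.07)
v4: (-4,4.5) → rotate → (4.92294,3.46622) → ×s → (7.94209,5.59198) → (7.94,5.59)

Cross-section at z=6.25: (4.12,7.65) (-1.95,4.28) (-6.50,-0.07) (7.94,5.59)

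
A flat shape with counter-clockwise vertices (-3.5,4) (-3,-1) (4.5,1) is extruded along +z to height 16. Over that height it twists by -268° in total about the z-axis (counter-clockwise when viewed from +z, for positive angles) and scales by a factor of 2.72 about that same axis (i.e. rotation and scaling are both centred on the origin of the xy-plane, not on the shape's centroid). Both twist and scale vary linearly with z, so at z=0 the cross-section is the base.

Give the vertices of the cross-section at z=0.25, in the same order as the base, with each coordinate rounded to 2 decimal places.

Cross-section at z=0.25: (-3.28,4.36) (-3.15,-0.80) (4.68,0.69)

t = z/height = 0.25/16 = 0.015625
s = 1 + (scale-1)·z/height = 1 + (2.72-1)·0.25/16 = 1.026875
θ = twist·z/height = -268°·0.25/16 = -4.1875° = -0.073086 rad
cos θ = 0.997330, sin θ = -0.073021 (intermediates below are computed at full precision and shown rounded to 5 d.p.)
v1: (-3.5,4) → rotate → (-3.19857,4.24489) → ×s → (-3.28454,4.35898) → (-3.28,4.36)
v2: (-3,-1) → rotate → (-3.06501,-0.77827) → ×s → (-3.14738,-0.79918) → (-3.15,-0.80)
v3: (4.5,1) → rotate → (4.56101,0.66874) → ×s → (4.68358,0.68671) → (4.68,0.69)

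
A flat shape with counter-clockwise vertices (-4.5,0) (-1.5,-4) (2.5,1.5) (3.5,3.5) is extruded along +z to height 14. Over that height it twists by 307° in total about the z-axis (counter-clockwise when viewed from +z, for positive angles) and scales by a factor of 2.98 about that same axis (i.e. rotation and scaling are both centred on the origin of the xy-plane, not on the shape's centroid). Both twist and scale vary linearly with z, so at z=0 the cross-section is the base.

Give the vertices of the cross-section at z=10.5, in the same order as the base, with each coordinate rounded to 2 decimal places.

t = z/height = 10.5/14 = 0.75
s = 1 + (scale-1)·z/height = 1 + (2.98-1)·10.5/14 = 2.485000
θ = twist·z/height = 307°·10.5/14 = 230.2500° = 4.018621 rad
cos θ = -0.639439, sin θ = -0.768842 (intermediates below are computed at full precision and shown rounded to 5 d.p.)
v1: (-4.5,0) → rotate → (2.87748,3.45979) → ×s → (7.15053,8.59757) → (7.15,8.60)
v2: (-1.5,-4) → rotate → (-2.11621,3.71102) → ×s → (-5.25878,9.22188) → (-5.26,9.22)
v3: (2.5,1.5) → rotate → (-0.44533,-2.88126) → ×s → (-1.10666,-7.15994) → (-1.11,-7.16)
v4: (3.5,3.5) → rotate → (0.45291,-4.92898) → ×s → (1.12548,-12.24852) → (1.13,-12.25)

Cross-section at z=10.5: (7.15,8.60) (-5.26,9.22) (-1.11,-7.16) (1.13,-12.25)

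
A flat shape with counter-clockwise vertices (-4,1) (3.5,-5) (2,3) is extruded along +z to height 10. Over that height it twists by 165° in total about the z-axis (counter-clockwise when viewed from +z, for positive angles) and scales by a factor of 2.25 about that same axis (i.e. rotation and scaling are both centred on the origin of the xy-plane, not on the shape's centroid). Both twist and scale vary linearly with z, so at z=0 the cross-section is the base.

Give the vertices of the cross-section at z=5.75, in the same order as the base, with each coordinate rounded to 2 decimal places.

Cross-section at z=5.75: (-1.13,-7.00) (8.05,6.72) (-5.43,2.99)

t = z/height = 5.75/10 = 0.575
s = 1 + (scale-1)·z/height = 1 + (2.25-1)·5.75/10 = 1.718750
θ = twist·z/height = 165°·5.75/10 = 94.8750° = 1.655881 rad
cos θ = -0.084982, sin θ = 0.996382 (intermediates below are computed at full precision and shown rounded to 5 d.p.)
v1: (-4,1) → rotate → (-0.65645,-4.07051) → ×s → (-1.12828,-6.99619) → (-1.13,-7.00)
v2: (3.5,-5) → rotate → (4.68447,3.91225) → ×s → (8.05144,6.72418) → (8.05,6.72)
v3: (2,3) → rotate → (-3.15911,1.73782) → ×s → (-5.42972,2.98688) → (-5.43,2.99)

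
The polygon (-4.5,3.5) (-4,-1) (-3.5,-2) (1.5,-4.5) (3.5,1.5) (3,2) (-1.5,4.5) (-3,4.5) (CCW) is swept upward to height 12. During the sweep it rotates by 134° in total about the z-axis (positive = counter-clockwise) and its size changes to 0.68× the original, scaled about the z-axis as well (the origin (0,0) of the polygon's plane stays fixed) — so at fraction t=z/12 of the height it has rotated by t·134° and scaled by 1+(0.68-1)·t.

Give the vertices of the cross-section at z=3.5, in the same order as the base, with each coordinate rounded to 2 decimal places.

t = z/height = 3.5/12 = 0.291667
s = 1 + (scale-1)·z/height = 1 + (0.68-1)·3.5/12 = 0.906667
θ = twist·z/height = 134°·3.5/12 = 39.0833° = 0.682133 rad
cos θ = 0.776230, sin θ = 0.630450 (intermediates below are computed at full precision and shown rounded to 5 d.p.)
v1: (-4.5,3.5) → rotate → (-5.69961,-0.12022) → ×s → (-5.16765,-0.10900) → (-5.17,-0.11)
v2: (-4,-1) → rotate → (-2.47447,-3.29803) → ×s → (-2.24352,-2.99021) → (-2.24,-2.99)
v3: (-3.5,-2) → rotate → (-1.45590,-3.75903) → ×s → (-1.32002,-3.40819) → (-1.32,-3.41)
v4: (1.5,-4.5) → rotate → (4.00137,-2.54736) → ×s → (3.62791,-2.30961) → (3.63,-2.31)
v5: (3.5,1.5) → rotate → (1.77113,3.37092) → ×s → (1.60582,3.05630) → (1.61,3.06)
v6: (3,2) → rotate → (1.06779,3.44381) → ×s → (0.96813,3.12239) → (0.97,3.12)
v7: (-1.5,4.5) → rotate → (-4.00137,2.54736) → ×s → (-3.62791,2.30961) → (-3.63,2.31)
v8: (-3,4.5) → rotate → (-5.16571,1.60168) → ×s → (-4.68358,1.45219) → (-4.68,1.45)

Cross-section at z=3.5: (-5.17,-0.11) (-2.24,-2.99) (-1.32,-3.41) (3.63,-2.31) (1.61,3.06) (0.97,3.12) (-3.63,2.31) (-4.68,1.45)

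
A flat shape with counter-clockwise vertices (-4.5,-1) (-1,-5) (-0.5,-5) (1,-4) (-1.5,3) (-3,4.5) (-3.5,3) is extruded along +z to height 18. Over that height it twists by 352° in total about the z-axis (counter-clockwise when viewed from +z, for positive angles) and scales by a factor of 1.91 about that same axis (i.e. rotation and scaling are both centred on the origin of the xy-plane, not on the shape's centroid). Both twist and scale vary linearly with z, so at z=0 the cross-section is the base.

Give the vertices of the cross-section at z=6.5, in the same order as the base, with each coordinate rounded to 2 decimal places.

Cross-section at z=6.5: (4.67,-3.97) (6.10,2.95) (5.70,3.48) (3.44,4.27) (-1.98,-3.99) (-2.36,-6.79) (-0.37,-6.11)

t = z/height = 6.5/18 = 0.361111
s = 1 + (scale-1)·z/height = 1 + (1.91-1)·6.5/18 = 1.328611
θ = twist·z/height = 352°·6.5/18 = 127.1111° = 2.218507 rad
cos θ = -0.603363, sin θ = 0.797467 (intermediates below are computed at full precision and shown rounded to 5 d.p.)
v1: (-4.5,-1) → rotate → (3.51260,-2.98524) → ×s → (4.66688,-3.96622) → (4.67,-3.97)
v2: (-1,-5) → rotate → (4.59070,2.21935) → ×s → (6.09925,2.94865) → (6.10,2.95)
v3: (-0.5,-5) → rotate → (4.28902,2.61808) → ×s → (5.69843,3.47841) → (5.70,3.48)
v4: (1,-4) → rotate → (2.58651,3.21092) → ×s → (3.43646,4.26606) → (3.44,4.27)
v5: (-1.5,3) → rotate → (-1.48736,-3.00629) → ×s → (-1.97612,-3.99419) → (-1.98,-3.99)
v6: (-3,4.5) → rotate → (-1.77851,-5.10753) → ×s → (-2.36295,-6.78592) → (-2.36,-6.79)
v7: (-3.5,3) → rotate → (-0.28063,-4.60122) → ×s → (-0.37285,-6.11323) → (-0.37,-6.11)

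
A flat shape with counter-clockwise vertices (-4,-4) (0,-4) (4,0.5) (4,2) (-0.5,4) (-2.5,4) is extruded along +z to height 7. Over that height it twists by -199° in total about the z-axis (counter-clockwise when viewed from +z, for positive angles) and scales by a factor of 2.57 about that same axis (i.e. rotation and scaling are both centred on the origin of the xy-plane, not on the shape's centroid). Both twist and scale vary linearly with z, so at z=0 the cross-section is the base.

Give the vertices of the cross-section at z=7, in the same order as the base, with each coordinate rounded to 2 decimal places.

Cross-section at z=7: (13.07,6.37) (3.35,9.72) (-10.14,2.13) (-11.39,-1.51) (-2.13,-10.14) (2.73,-11.81)

t = z/height = 7/7 = 1
s = 1 + (scale-1)·z/height = 1 + (2.57-1)·7/7 = 2.570000
θ = twist·z/height = -199°·7/7 = -199.0000° = -3.473205 rad
cos θ = -0.945519, sin θ = 0.325568 (intermediates below are computed at full precision and shown rounded to 5 d.p.)
v1: (-4,-4) → rotate → (5.08435,2.47980) → ×s → (13.06677,6.37309) → (13.07,6.37)
v2: (0,-4) → rotate → (1.30227,3.78207) → ×s → (3.34684,9.71993) → (3.35,9.72)
v3: (4,0.5) → rotate → (-3.94486,0.82951) → ×s → (-10.13829,2.13185) → (-10.14,2.13)
v4: (4,2) → rotate → (-4.43321,-0.58876) → ×s → (-11.39335,-1.51312) → (-11.39,-1.51)
v5: (-0.5,4) → rotate → (-0.82951,-3.94486) → ×s → (-2.13185,-10.13829) → (-2.13,-10.14)
v6: (-2.5,4) → rotate → (1.06152,-4.59599) → ×s → (2.72812,-11.81171) → (2.73,-11.81)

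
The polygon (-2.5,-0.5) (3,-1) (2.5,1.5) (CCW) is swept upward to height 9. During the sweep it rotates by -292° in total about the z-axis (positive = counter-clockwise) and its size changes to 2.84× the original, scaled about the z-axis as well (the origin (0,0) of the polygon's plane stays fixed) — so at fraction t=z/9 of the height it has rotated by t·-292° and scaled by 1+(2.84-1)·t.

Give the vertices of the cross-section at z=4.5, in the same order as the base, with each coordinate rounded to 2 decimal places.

t = z/height = 4.5/9 = 0.5
s = 1 + (scale-1)·z/height = 1 + (2.84-1)·4.5/9 = 1.920000
θ = twist·z/height = -292°·4.5/9 = -146.0000° = -2.548181 rad
cos θ = -0.829038, sin θ = -0.559193 (intermediates below are computed at full precision and shown rounded to 5 d.p.)
v1: (-2.5,-0.5) → rotate → (1.79300,1.81250) → ×s → (3.44256,3.48000) → (3.44,3.48)
v2: (3,-1) → rotate → (-3.04631,-0.84854) → ×s → (-5.84891,-1.62920) → (-5.85,-1.63)
v3: (2.5,1.5) → rotate → (-1.23380,-2.64154) → ×s → (-2.36890,-5.07175) → (-2.37,-5.07)

Cross-section at z=4.5: (3.44,3.48) (-5.85,-1.63) (-2.37,-5.07)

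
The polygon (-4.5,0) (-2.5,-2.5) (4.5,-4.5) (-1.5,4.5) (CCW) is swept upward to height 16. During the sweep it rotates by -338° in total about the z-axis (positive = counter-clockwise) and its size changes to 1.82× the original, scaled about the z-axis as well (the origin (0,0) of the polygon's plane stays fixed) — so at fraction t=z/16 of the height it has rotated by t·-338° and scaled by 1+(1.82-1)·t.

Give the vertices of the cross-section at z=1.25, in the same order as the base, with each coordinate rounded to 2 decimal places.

Cross-section at z=1.25: (-4.29,2.13) (-3.57,-1.20) (2.16,-6.42) (0.70,5.00)

t = z/height = 1.25/16 = 0.078125
s = 1 + (scale-1)·z/height = 1 + (1.82-1)·1.25/16 = 1.064063
θ = twist·z/height = -338°·1.25/16 = -26.4063° = -0.460876 rad
cos θ = 0.895663, sin θ = -0.444733 (intermediates below are computed at full precision and shown rounded to 5 d.p.)
v1: (-4.5,0) → rotate → (-4.03048,2.00130) → ×s → (-4.28869,2.12951) → (-4.29,2.13)
v2: (-2.5,-2.5) → rotate → (-3.35099,-1.12733) → ×s → (-3.56566,-1.19955) → (-3.57,-1.20)
v3: (4.5,-4.5) → rotate → (2.02919,-6.03178) → ×s → (2.15918,-6.41819) → (2.16,-6.42)
v4: (-1.5,4.5) → rotate → (0.65780,4.69758) → ×s → (0.69994,4.99852) → (0.70,5.00)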